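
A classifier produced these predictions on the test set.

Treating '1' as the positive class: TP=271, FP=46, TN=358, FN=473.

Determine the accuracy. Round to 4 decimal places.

0.5479

Accuracy = (TP+TN)/N = (271+358)/1148 = 0.5479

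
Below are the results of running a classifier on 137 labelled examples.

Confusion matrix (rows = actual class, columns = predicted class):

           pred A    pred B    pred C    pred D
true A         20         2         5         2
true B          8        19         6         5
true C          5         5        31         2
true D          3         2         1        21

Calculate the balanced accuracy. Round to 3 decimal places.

Balanced accuracy = mean of per-class recall.
  A: recall = 20/29 = 0.6897
  B: recall = 19/38 = 0.5000
  C: recall = 31/43 = 0.7209
  D: recall = 21/27 = 0.7778
Mean = (0.6897 + 0.5000 + 0.7209 + 0.7778) / 4 = 0.672

0.672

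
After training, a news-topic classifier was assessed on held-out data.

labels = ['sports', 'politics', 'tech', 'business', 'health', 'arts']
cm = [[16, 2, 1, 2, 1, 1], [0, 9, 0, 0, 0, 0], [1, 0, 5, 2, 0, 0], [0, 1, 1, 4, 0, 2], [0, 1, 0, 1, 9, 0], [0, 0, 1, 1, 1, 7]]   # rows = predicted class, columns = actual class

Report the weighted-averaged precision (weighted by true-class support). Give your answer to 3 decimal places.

0.737

Per-class precision (TP/(TP+FP)):
  sports: TP=16, FP=2+1+2+1+1=7 → 16/23 = 0.6957
  politics: TP=9, FP=0+0+0+0+0=0 → 9/9 = 1.0000
  tech: TP=5, FP=1+0+2+0+0=3 → 5/8 = 0.6250
  business: TP=4, FP=0+1+1+0+2=4 → 4/8 = 0.5000
  health: TP=9, FP=0+1+0+1+0=2 → 9/11 = 0.8182
  arts: TP=7, FP=0+0+1+1+1=3 → 7/10 = 0.7000
Weighted-precision = Σ (supportᵢ/N)·precisionᵢ with N=69: (17/69)·0.6957 + (13/69)·1.0000 + (8/69)·0.6250 + (10/69)·0.5000 + (11/69)·0.8182 + (10/69)·0.7000 = 0.737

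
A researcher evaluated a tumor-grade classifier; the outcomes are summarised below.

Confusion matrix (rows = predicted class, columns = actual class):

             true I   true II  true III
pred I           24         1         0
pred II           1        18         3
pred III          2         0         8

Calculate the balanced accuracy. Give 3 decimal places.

0.855

Balanced accuracy = mean of per-class recall.
  I: recall = 24/27 = 0.8889
  II: recall = 18/19 = 0.9474
  III: recall = 8/11 = 0.7273
Mean = (0.8889 + 0.9474 + 0.7273) / 3 = 0.855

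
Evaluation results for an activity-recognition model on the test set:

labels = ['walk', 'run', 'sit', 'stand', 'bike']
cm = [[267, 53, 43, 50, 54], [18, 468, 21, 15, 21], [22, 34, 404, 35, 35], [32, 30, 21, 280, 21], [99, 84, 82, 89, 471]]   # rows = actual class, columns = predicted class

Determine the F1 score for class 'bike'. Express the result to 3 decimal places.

0.660

Take TP from the diagonal, FP from the rest of the 'bike' prediction marginal, FN from the rest of the 'bike' actual marginal.
F1 score = 2·TP/(2·TP+FP+FN).
bike: TP=471, FP=54+21+35+21=131, FN=99+84+82+89=354 → 942/1427 = 0.6601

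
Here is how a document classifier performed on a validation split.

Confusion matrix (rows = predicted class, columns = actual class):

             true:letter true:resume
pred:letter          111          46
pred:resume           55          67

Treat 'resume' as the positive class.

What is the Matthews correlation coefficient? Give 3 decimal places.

0.259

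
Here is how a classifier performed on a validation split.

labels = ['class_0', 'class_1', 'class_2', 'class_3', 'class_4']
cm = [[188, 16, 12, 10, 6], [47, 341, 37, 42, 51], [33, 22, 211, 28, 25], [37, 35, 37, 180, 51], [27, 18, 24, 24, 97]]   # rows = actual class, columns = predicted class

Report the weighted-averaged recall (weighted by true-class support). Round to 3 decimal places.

Per-class recall (TP/(TP+FN)):
  class_0: TP=188, FN=16+12+10+6=44 → 188/232 = 0.8103
  class_1: TP=341, FN=47+37+42+51=177 → 341/518 = 0.6583
  class_2: TP=211, FN=33+22+28+25=108 → 211/319 = 0.6614
  class_3: TP=180, FN=37+35+37+51=160 → 180/340 = 0.5294
  class_4: TP=97, FN=27+18+24+24=93 → 97/190 = 0.5105
Weighted-recall = Σ (supportᵢ/N)·recallᵢ with N=1599: (232/1599)·0.8103 + (518/1599)·0.6583 + (319/1599)·0.6614 + (340/1599)·0.5294 + (190/1599)·0.5105 = 0.636

0.636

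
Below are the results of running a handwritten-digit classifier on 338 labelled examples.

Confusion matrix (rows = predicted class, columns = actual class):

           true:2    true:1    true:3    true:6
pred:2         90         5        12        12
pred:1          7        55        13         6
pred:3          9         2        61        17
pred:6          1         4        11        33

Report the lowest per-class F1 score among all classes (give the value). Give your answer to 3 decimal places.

0.564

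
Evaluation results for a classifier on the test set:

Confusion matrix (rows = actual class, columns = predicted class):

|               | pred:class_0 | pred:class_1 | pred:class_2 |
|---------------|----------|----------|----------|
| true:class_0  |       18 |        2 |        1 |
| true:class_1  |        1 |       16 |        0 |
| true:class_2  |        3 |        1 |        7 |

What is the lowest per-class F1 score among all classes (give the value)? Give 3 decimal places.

Per-class F1 score (2·TP/(2·TP+FP+FN)):
  class_0: TP=18, FP=1+3=4, FN=2+1=3 → 36/43 = 0.8372
  class_1: TP=16, FP=2+1=3, FN=1+0=1 → 32/36 = 0.8889
  class_2: TP=7, FP=1+0=1, FN=3+1=4 → 14/19 = 0.7368
Lowest is class 'class_2' with F1 score = 0.737.

0.737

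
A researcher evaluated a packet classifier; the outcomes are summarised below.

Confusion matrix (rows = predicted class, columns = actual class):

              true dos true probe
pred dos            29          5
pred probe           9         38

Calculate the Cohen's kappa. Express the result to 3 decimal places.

0.651

Observed agreement pₒ = trace/N = 67/81 = 0.8272
Expected agreement pₑ = Σ (rowᵢ·colᵢ)/N² = (38·34 + 43·47)/81² = 0.5050
κ = (pₒ − pₑ)/(1 − pₑ) = (0.8272 − 0.5050)/(1 − 0.5050) = 0.651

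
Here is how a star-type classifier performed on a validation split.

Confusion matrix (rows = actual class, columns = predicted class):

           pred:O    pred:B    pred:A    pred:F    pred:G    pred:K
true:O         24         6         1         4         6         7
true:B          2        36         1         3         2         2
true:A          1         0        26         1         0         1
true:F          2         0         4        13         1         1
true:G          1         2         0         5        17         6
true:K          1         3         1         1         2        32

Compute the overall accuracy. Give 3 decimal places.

0.688

Accuracy = trace / total = (24+36+26+13+17+32=148) / 215 = 148/215 = 0.688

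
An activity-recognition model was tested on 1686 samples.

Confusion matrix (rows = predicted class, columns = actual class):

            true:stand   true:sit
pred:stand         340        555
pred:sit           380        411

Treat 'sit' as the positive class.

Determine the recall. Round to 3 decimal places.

Recall = TP/(TP+FN) = 411/(411+555) = 411/966 = 0.425

0.425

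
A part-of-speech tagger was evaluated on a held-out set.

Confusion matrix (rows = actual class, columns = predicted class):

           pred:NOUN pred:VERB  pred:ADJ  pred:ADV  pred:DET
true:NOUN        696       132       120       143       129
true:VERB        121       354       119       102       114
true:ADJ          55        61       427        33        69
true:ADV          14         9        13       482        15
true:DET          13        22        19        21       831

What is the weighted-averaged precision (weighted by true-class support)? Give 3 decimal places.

0.684

Per-class precision (TP/(TP+FP)):
  NOUN: TP=696, FP=121+55+14+13=203 → 696/899 = 0.7742
  VERB: TP=354, FP=132+61+9+22=224 → 354/578 = 0.6125
  ADJ: TP=427, FP=120+119+13+19=271 → 427/698 = 0.6117
  ADV: TP=482, FP=143+102+33+21=299 → 482/781 = 0.6172
  DET: TP=831, FP=129+114+69+15=327 → 831/1158 = 0.7176
Weighted-precision = Σ (supportᵢ/N)·precisionᵢ with N=4114: (1220/4114)·0.7742 + (810/4114)·0.6125 + (645/4114)·0.6117 + (533/4114)·0.6172 + (906/4114)·0.7176 = 0.684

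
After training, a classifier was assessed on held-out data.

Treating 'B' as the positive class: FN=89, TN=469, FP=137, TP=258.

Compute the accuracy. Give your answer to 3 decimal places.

0.763

Accuracy = (TP+TN)/N = (258+469)/953 = 0.763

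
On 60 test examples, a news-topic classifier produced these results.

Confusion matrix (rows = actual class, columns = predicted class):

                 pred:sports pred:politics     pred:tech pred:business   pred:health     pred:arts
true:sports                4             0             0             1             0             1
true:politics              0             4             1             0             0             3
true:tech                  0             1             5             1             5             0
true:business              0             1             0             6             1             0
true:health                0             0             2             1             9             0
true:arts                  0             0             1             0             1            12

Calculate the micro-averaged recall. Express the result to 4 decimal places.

Micro-averaging pools counts across classes: ΣTP=40, ΣFP=20, ΣFN=20.
Micro-recall = TP/(TP+FN) on pooled counts = 0.6667 (equals overall accuracy in single-label multiclass).

0.6667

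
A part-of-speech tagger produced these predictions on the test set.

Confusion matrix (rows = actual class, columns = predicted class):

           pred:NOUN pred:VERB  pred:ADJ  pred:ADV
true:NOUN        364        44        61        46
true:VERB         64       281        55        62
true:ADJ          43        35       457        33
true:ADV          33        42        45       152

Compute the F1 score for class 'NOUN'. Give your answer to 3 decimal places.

Take TP from the diagonal, FP from the rest of the 'NOUN' prediction marginal, FN from the rest of the 'NOUN' actual marginal.
F1 score = 2·TP/(2·TP+FP+FN).
NOUN: TP=364, FP=64+43+33=140, FN=44+61+46=151 → 728/1019 = 0.7144

0.714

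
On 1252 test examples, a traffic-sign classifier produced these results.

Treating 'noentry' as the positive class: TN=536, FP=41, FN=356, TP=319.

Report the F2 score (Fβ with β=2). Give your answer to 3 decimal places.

Fβ = (1+β²)·TP / ((1+β²)·TP + β²·FN + FP), with β²=4
= 5·319 / (5·319 + 4·356 + 41) = 0.521

0.521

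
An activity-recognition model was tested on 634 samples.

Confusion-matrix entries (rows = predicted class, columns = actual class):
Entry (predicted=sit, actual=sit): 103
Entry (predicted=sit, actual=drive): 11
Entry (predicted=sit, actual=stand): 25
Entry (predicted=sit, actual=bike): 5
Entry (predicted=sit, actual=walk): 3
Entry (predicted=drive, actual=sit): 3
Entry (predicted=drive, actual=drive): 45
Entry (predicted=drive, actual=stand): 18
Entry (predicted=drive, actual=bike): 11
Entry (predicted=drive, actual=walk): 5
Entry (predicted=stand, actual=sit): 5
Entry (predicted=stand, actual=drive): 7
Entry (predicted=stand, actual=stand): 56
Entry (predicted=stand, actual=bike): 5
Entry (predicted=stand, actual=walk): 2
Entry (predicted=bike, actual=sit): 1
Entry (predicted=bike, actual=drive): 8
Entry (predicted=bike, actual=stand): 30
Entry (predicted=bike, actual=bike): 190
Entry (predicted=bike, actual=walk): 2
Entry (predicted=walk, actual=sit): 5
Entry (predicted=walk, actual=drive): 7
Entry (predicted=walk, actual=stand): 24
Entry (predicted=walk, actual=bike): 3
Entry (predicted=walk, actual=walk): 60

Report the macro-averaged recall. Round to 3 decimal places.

0.709

Per-class recall (TP/(TP+FN)):
  sit: TP=103, FN=3+5+1+5=14 → 103/117 = 0.8803
  drive: TP=45, FN=11+7+8+7=33 → 45/78 = 0.5769
  stand: TP=56, FN=25+18+30+24=97 → 56/153 = 0.3660
  bike: TP=190, FN=5+11+5+3=24 → 190/214 = 0.8879
  walk: TP=60, FN=3+5+2+2=12 → 60/72 = 0.8333
Macro-recall = mean = (0.8803 + 0.5769 + 0.3660 + 0.8879 + 0.8333) / 5 = 0.709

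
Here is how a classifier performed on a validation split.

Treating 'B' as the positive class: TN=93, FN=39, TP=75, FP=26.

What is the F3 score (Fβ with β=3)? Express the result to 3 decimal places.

0.665

Fβ = (1+β²)·TP / ((1+β²)·TP + β²·FN + FP), with β²=9
= 10·75 / (10·75 + 9·39 + 26) = 0.665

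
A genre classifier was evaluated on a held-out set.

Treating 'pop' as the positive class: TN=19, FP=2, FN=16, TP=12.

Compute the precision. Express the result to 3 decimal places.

Precision = TP/(TP+FP) = 12/(12+2) = 12/14 = 0.857

0.857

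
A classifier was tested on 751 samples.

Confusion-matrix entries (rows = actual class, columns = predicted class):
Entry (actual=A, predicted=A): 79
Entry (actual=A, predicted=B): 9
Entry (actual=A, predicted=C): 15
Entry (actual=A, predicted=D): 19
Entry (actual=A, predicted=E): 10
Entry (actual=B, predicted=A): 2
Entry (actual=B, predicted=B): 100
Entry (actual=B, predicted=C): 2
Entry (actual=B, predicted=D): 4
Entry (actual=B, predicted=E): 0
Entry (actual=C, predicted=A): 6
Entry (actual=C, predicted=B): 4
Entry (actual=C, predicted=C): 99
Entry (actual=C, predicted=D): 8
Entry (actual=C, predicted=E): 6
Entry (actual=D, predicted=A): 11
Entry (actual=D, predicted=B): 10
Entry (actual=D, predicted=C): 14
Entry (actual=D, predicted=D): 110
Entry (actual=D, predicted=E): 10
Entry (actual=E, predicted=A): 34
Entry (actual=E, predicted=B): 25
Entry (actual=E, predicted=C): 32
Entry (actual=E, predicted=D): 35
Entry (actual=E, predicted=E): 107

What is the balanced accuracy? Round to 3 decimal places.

0.700

Balanced accuracy = mean of per-class recall.
  A: recall = 79/132 = 0.5985
  B: recall = 100/108 = 0.9259
  C: recall = 99/123 = 0.8049
  D: recall = 110/155 = 0.7097
  E: recall = 107/233 = 0.4592
Mean = (0.5985 + 0.9259 + 0.8049 + 0.7097 + 0.4592) / 5 = 0.700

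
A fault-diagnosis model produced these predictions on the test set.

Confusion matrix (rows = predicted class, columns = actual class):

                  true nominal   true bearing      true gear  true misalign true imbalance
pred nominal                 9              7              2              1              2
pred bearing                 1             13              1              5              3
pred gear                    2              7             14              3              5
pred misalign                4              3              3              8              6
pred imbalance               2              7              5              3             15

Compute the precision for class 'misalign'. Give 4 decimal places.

0.3333

Take TP from the diagonal, FP from the rest of the 'misalign' prediction marginal, FN from the rest of the 'misalign' actual marginal.
precision = TP/(TP+FP).
misalign: TP=8, FP=4+3+3+6=16 → 8/24 = 0.33333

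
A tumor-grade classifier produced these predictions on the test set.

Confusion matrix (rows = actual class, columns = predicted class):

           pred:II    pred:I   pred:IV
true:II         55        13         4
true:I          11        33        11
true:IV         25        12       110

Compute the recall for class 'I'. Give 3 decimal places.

0.600

recall = TP/(TP+FN).
I: TP=33, FN=11+11=22 → 33/55 = 0.6000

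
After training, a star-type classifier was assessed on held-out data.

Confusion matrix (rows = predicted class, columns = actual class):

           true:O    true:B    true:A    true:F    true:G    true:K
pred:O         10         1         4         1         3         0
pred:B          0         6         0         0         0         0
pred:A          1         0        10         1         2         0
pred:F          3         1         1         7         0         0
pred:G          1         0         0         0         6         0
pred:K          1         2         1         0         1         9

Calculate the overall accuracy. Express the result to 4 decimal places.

0.6667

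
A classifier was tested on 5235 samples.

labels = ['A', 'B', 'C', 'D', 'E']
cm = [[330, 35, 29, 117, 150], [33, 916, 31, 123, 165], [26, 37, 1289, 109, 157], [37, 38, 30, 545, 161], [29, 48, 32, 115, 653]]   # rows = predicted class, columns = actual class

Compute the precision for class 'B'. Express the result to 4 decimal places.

0.7224

One-vs-rest for 'B': TP = diagonal; FP = other classes predicted 'B'; FN = 'B' predicted as other.
precision = TP/(TP+FP).
B: TP=916, FP=33+31+123+165=352 → 916/1268 = 0.72240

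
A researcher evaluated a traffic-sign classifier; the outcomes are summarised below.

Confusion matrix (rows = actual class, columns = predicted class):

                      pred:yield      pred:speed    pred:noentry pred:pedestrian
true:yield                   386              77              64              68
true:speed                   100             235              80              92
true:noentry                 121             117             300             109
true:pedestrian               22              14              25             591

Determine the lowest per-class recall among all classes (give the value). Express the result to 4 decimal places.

0.4635

Per-class recall (TP/(TP+FN)):
  yield: TP=386, FN=77+64+68=209 → 386/595 = 0.64874
  speed: TP=235, FN=100+80+92=272 → 235/507 = 0.46351
  noentry: TP=300, FN=121+117+109=347 → 300/647 = 0.46368
  pedestrian: TP=591, FN=22+14+25=61 → 591/652 = 0.90644
Lowest is class 'speed' with recall = 0.4635.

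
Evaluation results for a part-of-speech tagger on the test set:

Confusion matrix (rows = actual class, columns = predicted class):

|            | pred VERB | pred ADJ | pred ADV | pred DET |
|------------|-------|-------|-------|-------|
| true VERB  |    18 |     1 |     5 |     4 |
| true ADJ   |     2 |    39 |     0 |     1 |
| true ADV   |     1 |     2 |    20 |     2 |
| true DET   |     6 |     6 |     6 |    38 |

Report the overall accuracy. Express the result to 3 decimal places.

Accuracy = trace / total = (18+39+20+38=115) / 151 = 115/151 = 0.762

0.762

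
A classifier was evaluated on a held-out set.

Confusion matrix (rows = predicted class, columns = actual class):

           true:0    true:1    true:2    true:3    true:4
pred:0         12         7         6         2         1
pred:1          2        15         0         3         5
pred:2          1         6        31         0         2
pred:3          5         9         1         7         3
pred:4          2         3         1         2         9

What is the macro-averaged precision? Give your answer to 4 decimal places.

0.5226

Per-class precision (TP/(TP+FP)):
  0: TP=12, FP=7+6+2+1=16 → 12/28 = 0.42857
  1: TP=15, FP=2+0+3+5=10 → 15/25 = 0.60000
  2: TP=31, FP=1+6+0+2=9 → 31/40 = 0.77500
  3: TP=7, FP=5+9+1+3=18 → 7/25 = 0.28000
  4: TP=9, FP=2+3+1+2=8 → 9/17 = 0.52941
Macro-precision = mean = (0.42857 + 0.60000 + 0.77500 + 0.28000 + 0.52941) / 5 = 0.5226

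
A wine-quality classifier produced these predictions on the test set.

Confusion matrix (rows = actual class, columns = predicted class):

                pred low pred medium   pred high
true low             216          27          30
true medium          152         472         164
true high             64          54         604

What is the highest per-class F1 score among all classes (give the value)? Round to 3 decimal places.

Per-class F1 score (2·TP/(2·TP+FP+FN)):
  low: TP=216, FP=152+64=216, FN=27+30=57 → 432/705 = 0.6128
  medium: TP=472, FP=27+54=81, FN=152+164=316 → 944/1341 = 0.7040
  high: TP=604, FP=30+164=194, FN=64+54=118 → 1208/1520 = 0.7947
Highest is class 'high' with F1 score = 0.795.

0.795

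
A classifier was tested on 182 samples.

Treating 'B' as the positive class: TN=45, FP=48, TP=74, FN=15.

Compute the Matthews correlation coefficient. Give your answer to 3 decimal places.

MCC = (TP·TN − FP·FN) / √((TP+FP)(TP+FN)(TN+FP)(TN+FN))
Numerator = 74·45 − 48·15 = 2610
Denominator = √(122·89·93·60) = √60587640 = 7783.8063
MCC = 2610 / 7783.8063 = 0.335

0.335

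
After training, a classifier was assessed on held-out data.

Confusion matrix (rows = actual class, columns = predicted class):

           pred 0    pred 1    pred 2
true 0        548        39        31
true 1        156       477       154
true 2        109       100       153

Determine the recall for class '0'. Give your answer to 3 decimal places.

Treat '0' as positive and all other classes as negative.
recall = TP/(TP+FN).
0: TP=548, FN=39+31=70 → 548/618 = 0.8867

0.887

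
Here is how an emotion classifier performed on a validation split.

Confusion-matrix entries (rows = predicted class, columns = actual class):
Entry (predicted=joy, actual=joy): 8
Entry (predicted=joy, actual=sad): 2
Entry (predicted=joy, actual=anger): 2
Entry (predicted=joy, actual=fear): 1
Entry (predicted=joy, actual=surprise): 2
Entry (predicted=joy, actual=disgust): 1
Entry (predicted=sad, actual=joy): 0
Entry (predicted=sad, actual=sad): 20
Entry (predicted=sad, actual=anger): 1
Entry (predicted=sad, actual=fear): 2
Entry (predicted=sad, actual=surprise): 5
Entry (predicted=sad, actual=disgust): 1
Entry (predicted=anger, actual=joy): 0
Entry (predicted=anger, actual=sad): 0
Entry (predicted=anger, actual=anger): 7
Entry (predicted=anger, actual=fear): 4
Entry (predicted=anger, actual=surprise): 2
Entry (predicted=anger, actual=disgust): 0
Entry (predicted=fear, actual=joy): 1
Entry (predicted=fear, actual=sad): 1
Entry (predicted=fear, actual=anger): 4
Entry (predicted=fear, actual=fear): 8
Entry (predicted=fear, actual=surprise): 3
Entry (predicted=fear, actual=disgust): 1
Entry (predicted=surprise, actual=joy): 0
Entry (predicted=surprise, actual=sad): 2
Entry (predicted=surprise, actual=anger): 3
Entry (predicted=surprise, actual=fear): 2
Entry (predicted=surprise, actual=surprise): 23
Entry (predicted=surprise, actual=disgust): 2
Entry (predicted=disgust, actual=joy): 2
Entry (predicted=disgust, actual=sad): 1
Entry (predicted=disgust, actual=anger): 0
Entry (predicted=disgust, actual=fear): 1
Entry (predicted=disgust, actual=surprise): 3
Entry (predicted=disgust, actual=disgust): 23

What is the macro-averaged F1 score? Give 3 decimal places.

0.614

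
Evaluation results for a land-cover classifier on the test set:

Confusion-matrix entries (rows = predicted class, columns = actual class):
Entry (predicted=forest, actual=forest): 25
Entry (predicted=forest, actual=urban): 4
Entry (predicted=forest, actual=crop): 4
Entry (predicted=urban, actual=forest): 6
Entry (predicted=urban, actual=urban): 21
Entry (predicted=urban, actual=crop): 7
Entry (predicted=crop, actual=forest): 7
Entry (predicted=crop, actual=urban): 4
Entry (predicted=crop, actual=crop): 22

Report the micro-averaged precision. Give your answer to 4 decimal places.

Micro-averaging pools counts across classes: ΣTP=68, ΣFP=32, ΣFN=32.
Micro-precision = TP/(TP+FP) on pooled counts = 0.6800 (equals overall accuracy in single-label multiclass).

0.6800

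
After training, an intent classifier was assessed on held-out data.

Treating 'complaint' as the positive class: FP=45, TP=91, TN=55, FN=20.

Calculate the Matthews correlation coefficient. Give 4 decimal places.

0.3858

MCC = (TP·TN − FP·FN) / √((TP+FP)(TP+FN)(TN+FP)(TN+FN))
Numerator = 91·55 − 45·20 = 4105
Denominator = √(136·111·100·75) = √113220000 = 10640.4887
MCC = 4105 / 10640.4887 = 0.3858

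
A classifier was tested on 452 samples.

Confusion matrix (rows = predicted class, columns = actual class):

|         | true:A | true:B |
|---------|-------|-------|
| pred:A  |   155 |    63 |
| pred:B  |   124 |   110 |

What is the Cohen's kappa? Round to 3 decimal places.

0.179

Observed agreement pₒ = trace/N = 265/452 = 0.5863
Expected agreement pₑ = Σ (rowᵢ·colᵢ)/N² = (279·218 + 173·234)/452² = 0.4958
κ = (pₒ − pₑ)/(1 − pₑ) = (0.5863 − 0.4958)/(1 − 0.4958) = 0.179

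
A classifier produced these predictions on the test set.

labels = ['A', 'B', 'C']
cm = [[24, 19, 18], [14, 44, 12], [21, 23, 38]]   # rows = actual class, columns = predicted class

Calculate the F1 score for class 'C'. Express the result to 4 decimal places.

0.5067

One-vs-rest for 'C': TP = diagonal; FP = other classes predicted 'C'; FN = 'C' predicted as other.
F1 score = 2·TP/(2·TP+FP+FN).
C: TP=38, FP=18+12=30, FN=21+23=44 → 76/150 = 0.50667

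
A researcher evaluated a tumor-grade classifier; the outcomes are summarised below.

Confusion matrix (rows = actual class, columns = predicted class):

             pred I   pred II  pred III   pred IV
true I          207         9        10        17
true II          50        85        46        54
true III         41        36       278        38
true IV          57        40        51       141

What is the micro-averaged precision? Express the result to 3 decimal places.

Micro-averaging pools counts across classes: ΣTP=711, ΣFP=449, ΣFN=449.
Micro-precision = TP/(TP+FP) on pooled counts = 0.613 (equals overall accuracy in single-label multiclass).

0.613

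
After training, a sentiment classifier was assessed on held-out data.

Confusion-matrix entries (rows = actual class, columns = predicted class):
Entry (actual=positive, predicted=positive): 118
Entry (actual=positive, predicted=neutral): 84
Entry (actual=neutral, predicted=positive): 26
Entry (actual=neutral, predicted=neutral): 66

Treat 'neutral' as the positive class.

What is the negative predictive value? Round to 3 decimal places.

NPV = TN/(TN+FN) = 118/(118+26) = 0.819

0.819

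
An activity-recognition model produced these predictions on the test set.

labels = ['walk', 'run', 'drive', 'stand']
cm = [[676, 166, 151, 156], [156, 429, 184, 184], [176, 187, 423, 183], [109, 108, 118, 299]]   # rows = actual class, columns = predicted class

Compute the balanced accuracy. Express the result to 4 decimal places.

0.4867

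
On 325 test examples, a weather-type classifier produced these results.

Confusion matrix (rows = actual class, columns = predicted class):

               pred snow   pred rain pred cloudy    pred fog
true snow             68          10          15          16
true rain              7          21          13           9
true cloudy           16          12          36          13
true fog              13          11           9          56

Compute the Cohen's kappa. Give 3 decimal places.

0.397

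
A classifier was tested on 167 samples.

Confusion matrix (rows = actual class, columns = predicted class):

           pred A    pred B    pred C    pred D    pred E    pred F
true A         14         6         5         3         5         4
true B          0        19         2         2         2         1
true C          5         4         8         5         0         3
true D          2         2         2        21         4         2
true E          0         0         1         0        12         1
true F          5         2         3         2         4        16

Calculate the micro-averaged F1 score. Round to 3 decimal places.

Micro-averaging pools counts across classes: ΣTP=90, ΣFP=77, ΣFN=77.
Micro-F1 score = 2·TP/(2·TP+FP+FN) on pooled counts = 0.539 (equals overall accuracy in single-label multiclass).

0.539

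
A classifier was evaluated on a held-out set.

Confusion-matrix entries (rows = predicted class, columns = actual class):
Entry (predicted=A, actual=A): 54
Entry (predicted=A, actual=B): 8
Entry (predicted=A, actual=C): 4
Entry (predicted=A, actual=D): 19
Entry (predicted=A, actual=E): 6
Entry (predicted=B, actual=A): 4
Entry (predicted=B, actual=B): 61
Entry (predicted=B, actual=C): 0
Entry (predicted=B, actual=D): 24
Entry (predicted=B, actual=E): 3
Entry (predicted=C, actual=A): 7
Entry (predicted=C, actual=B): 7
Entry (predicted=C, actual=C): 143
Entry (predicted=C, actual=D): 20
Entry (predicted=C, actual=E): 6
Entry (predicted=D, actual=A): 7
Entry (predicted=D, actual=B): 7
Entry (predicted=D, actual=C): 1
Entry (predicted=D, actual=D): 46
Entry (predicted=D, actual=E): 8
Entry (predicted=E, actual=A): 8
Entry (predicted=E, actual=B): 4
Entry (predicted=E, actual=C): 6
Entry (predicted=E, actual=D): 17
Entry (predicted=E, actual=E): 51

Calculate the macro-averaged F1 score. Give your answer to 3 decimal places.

Per-class F1 score (2·TP/(2·TP+FP+FN)):
  A: TP=54, FP=8+4+19+6=37, FN=4+7+7+8=26 → 108/171 = 0.6316
  B: TP=61, FP=4+0+24+3=31, FN=8+7+7+4=26 → 122/179 = 0.6816
  C: TP=143, FP=7+7+20+6=40, FN=4+0+1+6=11 → 286/337 = 0.8487
  D: TP=46, FP=7+7+1+8=23, FN=19+24+20+17=80 → 92/195 = 0.4718
  E: TP=51, FP=8+4+6+17=35, FN=6+3+6+8=23 → 102/160 = 0.6375
Macro-F1 score = mean = (0.6316 + 0.6816 + 0.8487 + 0.4718 + 0.6375) / 5 = 0.654

0.654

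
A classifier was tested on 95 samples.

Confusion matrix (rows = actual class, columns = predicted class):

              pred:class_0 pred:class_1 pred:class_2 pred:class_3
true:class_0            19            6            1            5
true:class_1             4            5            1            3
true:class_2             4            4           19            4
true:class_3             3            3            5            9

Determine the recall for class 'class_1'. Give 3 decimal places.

Take TP from the diagonal, FP from the rest of the 'class_1' prediction marginal, FN from the rest of the 'class_1' actual marginal.
recall = TP/(TP+FN).
class_1: TP=5, FN=4+1+3=8 → 5/13 = 0.3846

0.385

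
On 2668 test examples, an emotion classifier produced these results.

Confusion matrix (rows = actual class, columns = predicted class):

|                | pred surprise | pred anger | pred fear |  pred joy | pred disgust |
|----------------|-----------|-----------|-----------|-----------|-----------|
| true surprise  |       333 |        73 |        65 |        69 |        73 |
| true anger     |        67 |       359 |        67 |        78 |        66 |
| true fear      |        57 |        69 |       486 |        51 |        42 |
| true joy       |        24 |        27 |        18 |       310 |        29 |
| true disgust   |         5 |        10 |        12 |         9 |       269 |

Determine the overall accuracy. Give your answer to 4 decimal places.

0.6585

Accuracy = trace / total = (333+359+486+310+269=1757) / 2668 = 1757/2668 = 0.6585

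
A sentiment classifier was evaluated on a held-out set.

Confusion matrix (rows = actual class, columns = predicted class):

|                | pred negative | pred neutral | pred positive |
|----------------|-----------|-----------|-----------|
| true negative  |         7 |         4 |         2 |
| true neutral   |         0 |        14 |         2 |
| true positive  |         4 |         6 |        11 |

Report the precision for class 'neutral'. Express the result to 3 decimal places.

0.583

One-vs-rest for 'neutral': TP = diagonal; FP = other classes predicted 'neutral'; FN = 'neutral' predicted as other.
precision = TP/(TP+FP).
neutral: TP=14, FP=4+6=10 → 14/24 = 0.5833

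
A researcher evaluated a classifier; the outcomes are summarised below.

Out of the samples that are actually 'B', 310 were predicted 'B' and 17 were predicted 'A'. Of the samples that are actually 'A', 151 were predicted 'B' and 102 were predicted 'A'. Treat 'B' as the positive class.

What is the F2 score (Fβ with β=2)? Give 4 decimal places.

Fβ = (1+β²)·TP / ((1+β²)·TP + β²·FN + FP), with β²=4
= 5·310 / (5·310 + 4·17 + 151) = 0.8762

0.8762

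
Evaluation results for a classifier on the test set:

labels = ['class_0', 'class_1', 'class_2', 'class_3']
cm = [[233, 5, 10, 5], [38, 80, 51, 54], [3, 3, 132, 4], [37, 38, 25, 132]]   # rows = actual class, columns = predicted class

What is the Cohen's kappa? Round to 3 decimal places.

0.570

Observed agreement pₒ = trace/N = 577/850 = 0.6788
Expected agreement pₑ = Σ (rowᵢ·colᵢ)/N² = (253·311 + 223·126 + 142·218 + 232·195)/850² = 0.2533
κ = (pₒ − pₑ)/(1 − pₑ) = (0.6788 − 0.2533)/(1 − 0.2533) = 0.570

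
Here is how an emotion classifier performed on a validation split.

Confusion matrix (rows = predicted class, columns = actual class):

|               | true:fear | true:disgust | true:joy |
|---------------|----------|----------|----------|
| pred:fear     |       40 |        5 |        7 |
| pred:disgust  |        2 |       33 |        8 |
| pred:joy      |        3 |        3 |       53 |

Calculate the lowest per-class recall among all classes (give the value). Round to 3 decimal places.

Per-class recall (TP/(TP+FN)):
  fear: TP=40, FN=2+3=5 → 40/45 = 0.8889
  disgust: TP=33, FN=5+3=8 → 33/41 = 0.8049
  joy: TP=53, FN=7+8=15 → 53/68 = 0.7794
Lowest is class 'joy' with recall = 0.779.

0.779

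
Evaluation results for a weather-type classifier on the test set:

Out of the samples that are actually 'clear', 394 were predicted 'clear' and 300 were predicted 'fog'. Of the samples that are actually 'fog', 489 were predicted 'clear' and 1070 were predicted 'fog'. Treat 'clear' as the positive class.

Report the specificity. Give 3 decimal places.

0.686

Specificity = TN/(TN+FP) = 1070/(1070+489) = 0.686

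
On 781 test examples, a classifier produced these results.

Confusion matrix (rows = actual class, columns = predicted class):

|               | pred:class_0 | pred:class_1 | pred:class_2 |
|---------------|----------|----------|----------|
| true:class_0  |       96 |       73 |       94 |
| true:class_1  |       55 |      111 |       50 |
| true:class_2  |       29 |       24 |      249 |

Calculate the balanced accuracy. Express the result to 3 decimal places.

0.568

Balanced accuracy = mean of per-class recall.
  class_0: recall = 96/263 = 0.3650
  class_1: recall = 111/216 = 0.5139
  class_2: recall = 249/302 = 0.8245
Mean = (0.3650 + 0.5139 + 0.8245) / 3 = 0.568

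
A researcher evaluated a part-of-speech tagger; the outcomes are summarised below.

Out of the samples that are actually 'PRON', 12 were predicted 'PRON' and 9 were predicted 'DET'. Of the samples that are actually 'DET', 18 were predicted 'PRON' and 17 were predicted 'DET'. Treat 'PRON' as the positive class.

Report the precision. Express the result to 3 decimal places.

0.400

Precision = TP/(TP+FP) = 12/(12+18) = 12/30 = 0.400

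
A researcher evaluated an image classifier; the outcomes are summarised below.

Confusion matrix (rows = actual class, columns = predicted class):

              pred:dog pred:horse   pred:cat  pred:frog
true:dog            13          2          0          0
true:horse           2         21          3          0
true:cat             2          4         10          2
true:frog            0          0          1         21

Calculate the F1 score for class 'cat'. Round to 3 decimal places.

0.625

Treat 'cat' as positive and all other classes as negative.
F1 score = 2·TP/(2·TP+FP+FN).
cat: TP=10, FP=0+3+1=4, FN=2+4+2=8 → 20/32 = 0.6250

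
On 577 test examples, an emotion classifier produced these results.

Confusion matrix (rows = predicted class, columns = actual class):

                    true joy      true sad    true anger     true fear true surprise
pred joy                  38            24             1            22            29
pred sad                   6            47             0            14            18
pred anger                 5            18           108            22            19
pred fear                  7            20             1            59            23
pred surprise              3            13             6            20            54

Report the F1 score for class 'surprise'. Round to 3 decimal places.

F1 score = 2·TP/(2·TP+FP+FN).
surprise: TP=54, FP=3+13+6+20=42, FN=29+18+19+23=89 → 108/239 = 0.4519

0.452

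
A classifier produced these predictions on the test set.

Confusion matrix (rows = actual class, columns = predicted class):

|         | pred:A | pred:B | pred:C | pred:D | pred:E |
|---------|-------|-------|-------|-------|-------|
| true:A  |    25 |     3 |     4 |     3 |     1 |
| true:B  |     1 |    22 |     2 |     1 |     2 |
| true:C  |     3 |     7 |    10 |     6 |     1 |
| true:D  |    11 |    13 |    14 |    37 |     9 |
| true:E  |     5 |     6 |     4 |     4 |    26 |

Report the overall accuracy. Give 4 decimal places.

Accuracy = trace / total = (25+22+10+37+26=120) / 220 = 120/220 = 0.5455

0.5455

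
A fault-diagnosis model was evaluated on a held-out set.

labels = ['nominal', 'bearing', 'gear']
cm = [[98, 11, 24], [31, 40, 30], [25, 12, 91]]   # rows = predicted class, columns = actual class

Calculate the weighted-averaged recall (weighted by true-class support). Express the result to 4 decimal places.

0.6326

Per-class recall (TP/(TP+FN)):
  nominal: TP=98, FN=31+25=56 → 98/154 = 0.63636
  bearing: TP=40, FN=11+12=23 → 40/63 = 0.63492
  gear: TP=91, FN=24+30=54 → 91/145 = 0.62759
Weighted-recall = Σ (supportᵢ/N)·recallᵢ with N=362: (154/362)·0.63636 + (63/362)·0.63492 + (145/362)·0.62759 = 0.6326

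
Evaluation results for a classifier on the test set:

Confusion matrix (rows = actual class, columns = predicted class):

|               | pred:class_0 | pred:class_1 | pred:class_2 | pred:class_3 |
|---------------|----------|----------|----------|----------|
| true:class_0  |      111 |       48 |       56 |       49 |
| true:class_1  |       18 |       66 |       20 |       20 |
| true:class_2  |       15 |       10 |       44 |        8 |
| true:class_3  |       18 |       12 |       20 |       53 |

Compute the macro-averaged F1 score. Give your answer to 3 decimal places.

Per-class F1 score (2·TP/(2·TP+FP+FN)):
  class_0: TP=111, FP=18+15+18=51, FN=48+56+49=153 → 222/426 = 0.5211
  class_1: TP=66, FP=48+10+12=70, FN=18+20+20=58 → 132/260 = 0.5077
  class_2: TP=44, FP=56+20+20=96, FN=15+10+8=33 → 88/217 = 0.4055
  class_3: TP=53, FP=49+20+8=77, FN=18+12+20=50 → 106/233 = 0.4549
Macro-F1 score = mean = (0.5211 + 0.5077 + 0.4055 + 0.4549) / 4 = 0.472

0.472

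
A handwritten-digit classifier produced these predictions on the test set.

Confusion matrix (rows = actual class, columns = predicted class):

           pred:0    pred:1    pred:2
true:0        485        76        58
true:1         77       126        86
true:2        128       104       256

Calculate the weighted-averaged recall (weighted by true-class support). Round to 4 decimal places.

Per-class recall (TP/(TP+FN)):
  0: TP=485, FN=76+58=134 → 485/619 = 0.78352
  1: TP=126, FN=77+86=163 → 126/289 = 0.43599
  2: TP=256, FN=128+104=232 → 256/488 = 0.52459
Weighted-recall = Σ (supportᵢ/N)·recallᵢ with N=1396: (619/1396)·0.78352 + (289/1396)·0.43599 + (488/1396)·0.52459 = 0.6211

0.6211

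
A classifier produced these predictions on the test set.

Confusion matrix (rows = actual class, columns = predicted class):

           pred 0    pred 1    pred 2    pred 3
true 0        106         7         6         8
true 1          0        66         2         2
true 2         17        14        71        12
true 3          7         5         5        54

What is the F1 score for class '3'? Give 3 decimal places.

0.735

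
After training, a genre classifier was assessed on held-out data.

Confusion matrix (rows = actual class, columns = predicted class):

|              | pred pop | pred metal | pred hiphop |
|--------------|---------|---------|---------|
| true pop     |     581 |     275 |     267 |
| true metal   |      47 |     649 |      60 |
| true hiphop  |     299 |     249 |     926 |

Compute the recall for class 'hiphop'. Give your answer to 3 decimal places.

0.628

Take TP from the diagonal, FP from the rest of the 'hiphop' prediction marginal, FN from the rest of the 'hiphop' actual marginal.
recall = TP/(TP+FN).
hiphop: TP=926, FN=299+249=548 → 926/1474 = 0.6282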